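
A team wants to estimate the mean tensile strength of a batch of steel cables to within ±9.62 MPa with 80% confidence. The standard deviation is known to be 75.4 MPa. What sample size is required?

For a mean, the margin of error is E = z·σ/√n, so n = (zσ/E)².
At 80% confidence, z = 1.282.
n = (1.282 × 75.4 / 9.62)² = 100.96
Round up: n = 101.

101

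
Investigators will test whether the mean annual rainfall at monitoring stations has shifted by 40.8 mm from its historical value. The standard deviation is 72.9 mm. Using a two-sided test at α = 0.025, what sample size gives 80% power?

n = 31

For a one-sample z-test, n = ((z_{α/2} + z_β)·σ/δ)².
z_{α/2} = 2.241 (two-sided α = 0.025); z_β = 0.842 (power 80% → β = 0.2).
n = (3.083 × 72.9 / 40.8)² = 30.34
Round up: n = 31.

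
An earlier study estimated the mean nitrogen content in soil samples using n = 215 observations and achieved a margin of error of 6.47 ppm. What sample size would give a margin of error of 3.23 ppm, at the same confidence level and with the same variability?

Margin of error scales as 1/√n, so n₂ = n₁·(E₁/E₂)².
n₂ = 215 × (6.47/3.23)² = 215 × 4.012 = 862.58
Round up: n₂ = 863.

863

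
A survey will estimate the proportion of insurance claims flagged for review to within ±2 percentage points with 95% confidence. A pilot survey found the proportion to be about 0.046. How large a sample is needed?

422

For a proportion with margin E = 0.02 at 95% confidence, z = 1.960.
n = p̂(1−p̂)(z/E)² = 0.046 × 0.954 × (1.960/0.02)² = 421.46
Round up: n = 422.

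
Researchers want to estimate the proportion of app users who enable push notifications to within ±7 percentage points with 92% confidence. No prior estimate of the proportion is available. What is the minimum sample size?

157

For a proportion with margin E = 0.07 at 92% confidence, z = 1.751.
With no prior estimate, use p = 0.5, which maximizes p(1−p) at 0.25.
n = 0.25 × (z/E)² = 0.25 × (1.751/0.07)² = 156.43
Round up: n = 157.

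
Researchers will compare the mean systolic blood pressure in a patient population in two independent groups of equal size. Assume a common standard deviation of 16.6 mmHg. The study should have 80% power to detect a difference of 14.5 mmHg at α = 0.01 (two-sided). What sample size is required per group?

31 per group

For two equal groups, n per group = 2·((z_{α/2} + z_β)·σ/δ)².
z_{α/2} = 2.576; z_β = 0.842 (power 80%).
n = 2 × (3.418 × 16.6 / 14.5)² = 2 × 15.31 = 30.62
Round up: n = 31 per group.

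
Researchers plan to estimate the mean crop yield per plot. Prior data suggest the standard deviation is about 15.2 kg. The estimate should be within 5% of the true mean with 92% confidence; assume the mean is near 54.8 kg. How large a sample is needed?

For a mean, the margin of error is E = z·σ/√n, so n = (zσ/E)².
At 92% confidence, z = 1.751.
E = 5% of 54.8 = 2.74 kg.
n = (1.751 × 15.2 / 2.74)² = 94.35
Round up: n = 95.

n = 95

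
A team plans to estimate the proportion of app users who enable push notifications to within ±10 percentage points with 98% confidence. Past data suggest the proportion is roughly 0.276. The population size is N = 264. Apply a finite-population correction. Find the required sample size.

For a proportion with margin E = 0.1 at 98% confidence, z = 2.326.
n = p̂(1−p̂)(z/E)² = 0.276 × 0.724 × (2.326/0.1)² = 108.11 — call this n₀.
Finite-population correction with N = 264: n = n₀ / (1 + (n₀−1)/N) = 108.11 / 1.406 = 76.89
Round up: n = 77.

77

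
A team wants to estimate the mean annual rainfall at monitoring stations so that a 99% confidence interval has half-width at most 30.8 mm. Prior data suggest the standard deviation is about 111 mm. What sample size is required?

For a mean, the margin of error is E = z·σ/√n, so n = (zσ/E)².
At 99% confidence, z = 2.576.
n = (2.576 × 111 / 30.8)² = 86.19
Round up: n = 87.

n = 87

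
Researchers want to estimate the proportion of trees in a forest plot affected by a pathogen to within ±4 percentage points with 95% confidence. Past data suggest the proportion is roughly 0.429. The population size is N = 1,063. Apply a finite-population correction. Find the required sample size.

For a proportion with margin E = 0.04 at 95% confidence, z = 1.960.
n = p̂(1−p̂)(z/E)² = 0.429 × 0.571 × (1.960/0.04)² = 588.15 — call this n₀.
Finite-population correction with N = 1,063: n = n₀ / (1 + (n₀−1)/N) = 588.15 / 1.552 = 378.96
Round up: n = 379.

379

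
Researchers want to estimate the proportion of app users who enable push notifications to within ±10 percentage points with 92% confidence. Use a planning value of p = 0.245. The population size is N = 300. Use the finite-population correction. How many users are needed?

For a proportion with margin E = 0.1 at 92% confidence, z = 1.751.
n = p̂(1−p̂)(z/E)² = 0.245 × 0.755 × (1.751/0.1)² = 56.71 — call this n₀.
Finite-population correction with N = 300: n = n₀ / (1 + (n₀−1)/N) = 56.71 / 1.186 = 47.82
Round up: n = 48.

48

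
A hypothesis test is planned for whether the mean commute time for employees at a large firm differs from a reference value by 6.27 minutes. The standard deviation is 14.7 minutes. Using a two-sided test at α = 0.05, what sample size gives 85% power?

For a one-sample z-test, n = ((z_{α/2} + z_β)·σ/δ)².
z_{α/2} = 1.960 (two-sided α = 0.05); z_β = 1.036 (power 85% → β = 0.15).
n = (2.996 × 14.7 / 6.27)² = 49.34
Round up: n = 50.

50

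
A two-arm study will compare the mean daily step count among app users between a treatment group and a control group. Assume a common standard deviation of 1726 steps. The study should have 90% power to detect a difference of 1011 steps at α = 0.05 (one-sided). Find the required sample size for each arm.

For two equal groups, n per group = 2·((z_α + z_β)·σ/δ)².
z_α = 1.645; z_β = 1.282 (power 90%).
n = 2 × (2.927 × 1726 / 1011)² = 2 × 24.97 = 49.94
Round up: n = 50 per group.

50 per group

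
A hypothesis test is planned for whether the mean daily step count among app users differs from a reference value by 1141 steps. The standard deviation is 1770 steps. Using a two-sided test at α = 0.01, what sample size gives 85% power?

For a one-sample z-test, n = ((z_{α/2} + z_β)·σ/δ)².
z_{α/2} = 2.576 (two-sided α = 0.01); z_β = 1.036 (power 85% → β = 0.15).
n = (3.612 × 1770 / 1141)² = 31.40
Round up: n = 32.

32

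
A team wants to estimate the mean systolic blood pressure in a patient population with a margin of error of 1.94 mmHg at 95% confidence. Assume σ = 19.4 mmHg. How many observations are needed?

n = 385

For a mean, the margin of error is E = z·σ/√n, so n = (zσ/E)².
At 95% confidence, z = 1.960.
n = (1.960 × 19.4 / 1.94)² = 384.16
Round up: n = 385.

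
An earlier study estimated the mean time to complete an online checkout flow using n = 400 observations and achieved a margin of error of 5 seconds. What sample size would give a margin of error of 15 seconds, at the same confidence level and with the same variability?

Margin of error scales as 1/√n, so n₂ = n₁·(E₁/E₂)².
n₂ = 400 × (5/15)² = 400 × 0.1111 = 44.44
Round up: n₂ = 45.

45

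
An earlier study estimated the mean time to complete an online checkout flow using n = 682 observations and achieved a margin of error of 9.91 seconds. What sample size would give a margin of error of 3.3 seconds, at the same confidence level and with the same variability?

n = 6151

Margin of error scales as 1/√n, so n₂ = n₁·(E₁/E₂)².
n₂ = 682 × (9.91/3.3)² = 682 × 9.018 = 6150.28
Round up: n₂ = 6151.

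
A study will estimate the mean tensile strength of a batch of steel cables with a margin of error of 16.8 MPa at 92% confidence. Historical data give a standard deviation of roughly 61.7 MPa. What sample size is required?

42

For a mean, the margin of error is E = z·σ/√n, so n = (zσ/E)².
At 92% confidence, z = 1.751.
n = (1.751 × 61.7 / 16.8)² = 41.35
Round up: n = 42.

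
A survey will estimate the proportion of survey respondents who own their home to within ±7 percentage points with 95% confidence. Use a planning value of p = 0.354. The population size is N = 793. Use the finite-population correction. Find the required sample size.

147

For a proportion with margin E = 0.07 at 95% confidence, z = 1.960.
n = p̂(1−p̂)(z/E)² = 0.354 × 0.646 × (1.960/0.07)² = 179.29 — call this n₀.
Finite-population correction with N = 793: n = n₀ / (1 + (n₀−1)/N) = 179.29 / 1.225 = 146.36
Round up: n = 147.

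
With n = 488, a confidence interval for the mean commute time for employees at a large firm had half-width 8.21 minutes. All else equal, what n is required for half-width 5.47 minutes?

1100

Margin of error scales as 1/√n, so n₂ = n₁·(E₁/E₂)².
n₂ = 488 × (8.21/5.47)² = 488 × 2.253 = 1099.46
Round up: n₂ = 1100.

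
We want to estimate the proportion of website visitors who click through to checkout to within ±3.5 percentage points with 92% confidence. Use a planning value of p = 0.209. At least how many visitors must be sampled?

n = 414

For a proportion with margin E = 0.035 at 92% confidence, z = 1.751.
n = p̂(1−p̂)(z/E)² = 0.209 × 0.791 × (1.751/0.035)² = 413.77
Round up: n = 414.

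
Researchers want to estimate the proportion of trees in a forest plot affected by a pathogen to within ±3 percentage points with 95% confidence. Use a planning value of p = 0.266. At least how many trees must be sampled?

For a proportion with margin E = 0.03 at 95% confidence, z = 1.960.
n = p̂(1−p̂)(z/E)² = 0.266 × 0.734 × (1.960/0.03)² = 833.39
Round up: n = 834.

834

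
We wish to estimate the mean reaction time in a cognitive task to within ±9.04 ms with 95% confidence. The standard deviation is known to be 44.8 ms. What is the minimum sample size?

n = 95

For a mean, the margin of error is E = z·σ/√n, so n = (zσ/E)².
At 95% confidence, z = 1.960.
n = (1.960 × 44.8 / 9.04)² = 94.35
Round up: n = 95.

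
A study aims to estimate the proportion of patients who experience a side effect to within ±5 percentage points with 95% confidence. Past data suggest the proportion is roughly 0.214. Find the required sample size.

259

For a proportion with margin E = 0.05 at 95% confidence, z = 1.960.
n = p̂(1−p̂)(z/E)² = 0.214 × 0.786 × (1.960/0.05)² = 258.47
Round up: n = 259.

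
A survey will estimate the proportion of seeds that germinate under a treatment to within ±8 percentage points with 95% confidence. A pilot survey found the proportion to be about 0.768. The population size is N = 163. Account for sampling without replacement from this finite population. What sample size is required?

For a proportion with margin E = 0.08 at 95% confidence, z = 1.960.
n = p̂(1−p̂)(z/E)² = 0.768 × 0.232 × (1.960/0.08)² = 106.95 — call this n₀.
Finite-population correction with N = 163: n = n₀ / (1 + (n₀−1)/N) = 106.95 / 1.65 = 64.82
Round up: n = 65.

n = 65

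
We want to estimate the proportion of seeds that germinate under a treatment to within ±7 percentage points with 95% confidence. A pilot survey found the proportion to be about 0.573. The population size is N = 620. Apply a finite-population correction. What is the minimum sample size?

147

For a proportion with margin E = 0.07 at 95% confidence, z = 1.960.
n = p̂(1−p̂)(z/E)² = 0.573 × 0.427 × (1.960/0.07)² = 191.82 — call this n₀.
Finite-population correction with N = 620: n = n₀ / (1 + (n₀−1)/N) = 191.82 / 1.308 = 146.65
Round up: n = 147.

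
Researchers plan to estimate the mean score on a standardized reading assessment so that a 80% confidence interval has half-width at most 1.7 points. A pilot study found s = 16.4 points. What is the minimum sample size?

For a mean, the margin of error is E = z·σ/√n, so n = (zσ/E)².
At 80% confidence, z = 1.282.
n = (1.282 × 16.4 / 1.7)² = 152.96
Round up: n = 153.

153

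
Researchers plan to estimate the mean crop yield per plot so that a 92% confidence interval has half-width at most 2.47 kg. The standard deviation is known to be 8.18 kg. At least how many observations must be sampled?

34

For a mean, the margin of error is E = z·σ/√n, so n = (zσ/E)².
At 92% confidence, z = 1.751.
n = (1.751 × 8.18 / 2.47)² = 33.63
Round up: n = 34.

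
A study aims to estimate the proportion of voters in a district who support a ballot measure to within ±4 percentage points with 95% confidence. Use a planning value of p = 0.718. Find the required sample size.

For a proportion with margin E = 0.04 at 95% confidence, z = 1.960.
n = p̂(1−p̂)(z/E)² = 0.718 × 0.282 × (1.960/0.04)² = 486.14
Round up: n = 487.

n = 487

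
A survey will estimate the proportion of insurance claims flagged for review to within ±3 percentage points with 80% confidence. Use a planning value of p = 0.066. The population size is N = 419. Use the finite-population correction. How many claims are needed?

For a proportion with margin E = 0.03 at 80% confidence, z = 1.282.
n = p̂(1−p̂)(z/E)² = 0.066 × 0.934 × (1.282/0.03)² = 112.57 — call this n₀.
Finite-population correction with N = 419: n = n₀ / (1 + (n₀−1)/N) = 112.57 / 1.266 = 88.92
Round up: n = 89.

89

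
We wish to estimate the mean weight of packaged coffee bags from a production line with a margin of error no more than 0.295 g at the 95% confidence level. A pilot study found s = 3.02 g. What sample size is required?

For a mean, the margin of error is E = z·σ/√n, so n = (zσ/E)².
At 95% confidence, z = 1.960.
n = (1.960 × 3.02 / 0.295)² = 402.61
Round up: n = 403.

403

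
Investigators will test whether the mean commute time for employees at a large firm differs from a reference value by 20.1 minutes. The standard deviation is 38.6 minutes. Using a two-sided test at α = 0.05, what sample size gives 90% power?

For a one-sample z-test, n = ((z_{α/2} + z_β)·σ/δ)².
z_{α/2} = 1.960 (two-sided α = 0.05); z_β = 1.282 (power 90% → β = 0.1).
n = (3.242 × 38.6 / 20.1)² = 38.76
Round up: n = 39.

39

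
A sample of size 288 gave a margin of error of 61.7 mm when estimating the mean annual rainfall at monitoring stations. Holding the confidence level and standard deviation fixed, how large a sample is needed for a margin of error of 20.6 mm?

n = 2584

Margin of error scales as 1/√n, so n₂ = n₁·(E₁/E₂)².
n₂ = 288 × (61.7/20.6)² = 288 × 8.971 = 2583.65
Round up: n₂ = 2584.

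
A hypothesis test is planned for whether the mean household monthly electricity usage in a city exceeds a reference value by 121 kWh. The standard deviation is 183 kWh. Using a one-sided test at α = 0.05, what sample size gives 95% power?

For a one-sample z-test, n = ((z_α + z_β)·σ/δ)².
z_α = 1.645 (one-sided α = 0.05); z_β = 1.645 (power 95% → β = 0.05).
n = (3.290 × 183 / 121)² = 24.76
Round up: n = 25.

25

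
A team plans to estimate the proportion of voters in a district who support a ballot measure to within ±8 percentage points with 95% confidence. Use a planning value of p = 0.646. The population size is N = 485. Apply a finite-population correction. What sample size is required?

For a proportion with margin E = 0.08 at 95% confidence, z = 1.960.
n = p̂(1−p̂)(z/E)² = 0.646 × 0.354 × (1.960/0.08)² = 137.27 — call this n₀.
Finite-population correction with N = 485: n = n₀ / (1 + (n₀−1)/N) = 137.27 / 1.281 = 107.16
Round up: n = 108.

108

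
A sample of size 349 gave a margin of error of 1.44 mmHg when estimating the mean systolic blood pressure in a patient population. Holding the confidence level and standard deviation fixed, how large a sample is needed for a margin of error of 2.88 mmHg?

n = 88

Margin of error scales as 1/√n, so n₂ = n₁·(E₁/E₂)².
n₂ = 349 × (1.44/2.88)² = 349 × 0.25 = 87.25
Round up: n₂ = 88.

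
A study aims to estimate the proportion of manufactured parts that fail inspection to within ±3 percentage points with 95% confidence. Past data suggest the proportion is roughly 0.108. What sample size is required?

For a proportion with margin E = 0.03 at 95% confidence, z = 1.960.
n = p̂(1−p̂)(z/E)² = 0.108 × 0.892 × (1.960/0.03)² = 411.20
Round up: n = 412.

412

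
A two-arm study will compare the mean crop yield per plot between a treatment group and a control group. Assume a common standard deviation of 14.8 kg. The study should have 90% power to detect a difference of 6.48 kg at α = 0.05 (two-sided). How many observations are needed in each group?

110 per group

For two equal groups, n per group = 2·((z_{α/2} + z_β)·σ/δ)².
z_{α/2} = 1.960; z_β = 1.282 (power 90%).
n = 2 × (3.242 × 14.8 / 6.48)² = 2 × 54.83 = 109.66
Round up: n = 110 per group.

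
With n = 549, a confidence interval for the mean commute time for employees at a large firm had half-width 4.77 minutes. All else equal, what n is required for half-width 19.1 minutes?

Margin of error scales as 1/√n, so n₂ = n₁·(E₁/E₂)².
n₂ = 549 × (4.77/19.1)² = 549 × 0.06237 = 34.24
Round up: n₂ = 35.

35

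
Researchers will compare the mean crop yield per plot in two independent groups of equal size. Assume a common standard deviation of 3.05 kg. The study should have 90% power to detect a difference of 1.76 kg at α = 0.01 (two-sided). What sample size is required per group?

For two equal groups, n per group = 2·((z_{α/2} + z_β)·σ/δ)².
z_{α/2} = 2.576; z_β = 1.282 (power 90%).
n = 2 × (3.858 × 3.05 / 1.76)² = 2 × 44.70 = 89.40
Round up: n = 90 per group.

90 per group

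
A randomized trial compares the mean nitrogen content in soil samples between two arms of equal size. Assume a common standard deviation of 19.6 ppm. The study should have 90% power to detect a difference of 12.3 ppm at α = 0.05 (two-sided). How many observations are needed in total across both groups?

For two equal groups, n per group = 2·((z_{α/2} + z_β)·σ/δ)².
z_{α/2} = 1.960; z_β = 1.282 (power 90%).
n = 2 × (3.242 × 19.6 / 12.3)² = 2 × 26.69 = 53.38
Round up: n = 54 per group.
Total across both groups: 2 × 54 = 108.

108 total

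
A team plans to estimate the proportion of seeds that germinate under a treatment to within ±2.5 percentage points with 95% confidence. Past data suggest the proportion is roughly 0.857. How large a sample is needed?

For a proportion with margin E = 0.025 at 95% confidence, z = 1.960.
n = p̂(1−p̂)(z/E)² = 0.857 × 0.143 × (1.960/0.025)² = 753.27
Round up: n = 754.

754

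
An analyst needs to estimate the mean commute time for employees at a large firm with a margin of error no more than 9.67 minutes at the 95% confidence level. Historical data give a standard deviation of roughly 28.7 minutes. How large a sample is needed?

34

For a mean, the margin of error is E = z·σ/√n, so n = (zσ/E)².
At 95% confidence, z = 1.960.
n = (1.960 × 28.7 / 9.67)² = 33.84
Round up: n = 34.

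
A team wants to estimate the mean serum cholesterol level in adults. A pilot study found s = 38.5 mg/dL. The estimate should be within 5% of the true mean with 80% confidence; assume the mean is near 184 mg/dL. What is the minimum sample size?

For a mean, the margin of error is E = z·σ/√n, so n = (zσ/E)².
At 80% confidence, z = 1.282.
E = 5% of 184 = 9.2 mg/dL.
n = (1.282 × 38.5 / 9.2)² = 28.78
Round up: n = 29.

29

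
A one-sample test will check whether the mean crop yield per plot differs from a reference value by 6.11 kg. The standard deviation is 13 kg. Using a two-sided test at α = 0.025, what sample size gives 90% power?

57

For a one-sample z-test, n = ((z_{α/2} + z_β)·σ/δ)².
z_{α/2} = 2.241 (two-sided α = 0.025); z_β = 1.282 (power 90% → β = 0.1).
n = (3.523 × 13 / 6.11)² = 56.19
Round up: n = 57.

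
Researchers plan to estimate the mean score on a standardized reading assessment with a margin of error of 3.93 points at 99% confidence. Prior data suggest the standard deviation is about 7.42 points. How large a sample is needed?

For a mean, the margin of error is E = z·σ/√n, so n = (zσ/E)².
At 99% confidence, z = 2.576.
n = (2.576 × 7.42 / 3.93)² = 23.65
Round up: n = 24.

24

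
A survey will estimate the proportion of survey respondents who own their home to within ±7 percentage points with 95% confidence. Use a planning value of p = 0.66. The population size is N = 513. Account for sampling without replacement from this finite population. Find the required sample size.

For a proportion with margin E = 0.07 at 95% confidence, z = 1.960.
n = p̂(1−p̂)(z/E)² = 0.66 × 0.34 × (1.960/0.07)² = 175.93 — call this n₀.
Finite-population correction with N = 513: n = n₀ / (1 + (n₀−1)/N) = 175.93 / 1.341 = 131.19
Round up: n = 132.

132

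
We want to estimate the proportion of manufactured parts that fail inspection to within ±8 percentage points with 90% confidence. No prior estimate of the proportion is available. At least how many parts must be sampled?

For a proportion with margin E = 0.08 at 90% confidence, z = 1.645.
With no prior estimate, use p = 0.5, which maximizes p(1−p) at 0.25.
n = 0.25 × (z/E)² = 0.25 × (1.645/0.08)² = 105.70
Round up: n = 106.

n = 106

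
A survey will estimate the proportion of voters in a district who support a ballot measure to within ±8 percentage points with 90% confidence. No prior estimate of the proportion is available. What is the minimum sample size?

106

For a proportion with margin E = 0.08 at 90% confidence, z = 1.645.
With no prior estimate, use p = 0.5, which maximizes p(1−p) at 0.25.
n = 0.25 × (z/E)² = 0.25 × (1.645/0.08)² = 105.70
Round up: n = 106.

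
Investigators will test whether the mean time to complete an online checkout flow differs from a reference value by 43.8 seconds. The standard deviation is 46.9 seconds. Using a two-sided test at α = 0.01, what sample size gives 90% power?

For a one-sample z-test, n = ((z_{α/2} + z_β)·σ/δ)².
z_{α/2} = 2.576 (two-sided α = 0.01); z_β = 1.282 (power 90% → β = 0.1).
n = (3.858 × 46.9 / 43.8)² = 17.07
Round up: n = 18.

18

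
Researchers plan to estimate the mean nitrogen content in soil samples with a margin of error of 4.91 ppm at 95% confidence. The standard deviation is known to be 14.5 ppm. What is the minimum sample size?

For a mean, the margin of error is E = z·σ/√n, so n = (zσ/E)².
At 95% confidence, z = 1.960.
n = (1.960 × 14.5 / 4.91)² = 33.50
Round up: n = 34.

n = 34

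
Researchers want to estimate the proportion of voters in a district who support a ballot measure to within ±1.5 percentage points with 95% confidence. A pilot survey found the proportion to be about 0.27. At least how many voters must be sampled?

For a proportion with margin E = 0.015 at 95% confidence, z = 1.960.
n = p̂(1−p̂)(z/E)² = 0.27 × 0.73 × (1.960/0.015)² = 3365.24
Round up: n = 3366.

3366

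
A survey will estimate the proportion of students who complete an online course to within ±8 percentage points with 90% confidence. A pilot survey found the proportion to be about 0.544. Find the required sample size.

For a proportion with margin E = 0.08 at 90% confidence, z = 1.645.
n = p̂(1−p̂)(z/E)² = 0.544 × 0.456 × (1.645/0.08)² = 104.89
Round up: n = 105.

n = 105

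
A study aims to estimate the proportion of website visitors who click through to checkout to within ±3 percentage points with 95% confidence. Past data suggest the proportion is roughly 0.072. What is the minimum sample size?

n = 286

For a proportion with margin E = 0.03 at 95% confidence, z = 1.960.
n = p̂(1−p̂)(z/E)² = 0.072 × 0.928 × (1.960/0.03)² = 285.20
Round up: n = 286.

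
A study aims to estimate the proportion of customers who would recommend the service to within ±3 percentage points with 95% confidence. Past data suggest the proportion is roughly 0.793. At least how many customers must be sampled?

For a proportion with margin E = 0.03 at 95% confidence, z = 1.960.
n = p̂(1−p̂)(z/E)² = 0.793 × 0.207 × (1.960/0.03)² = 700.67
Round up: n = 701.

701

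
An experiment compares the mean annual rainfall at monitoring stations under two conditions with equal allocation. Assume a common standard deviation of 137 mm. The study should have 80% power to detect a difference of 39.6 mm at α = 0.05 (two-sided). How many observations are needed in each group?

For two equal groups, n per group = 2·((z_{α/2} + z_β)·σ/δ)².
z_{α/2} = 1.960; z_β = 0.842 (power 80%).
n = 2 × (2.802 × 137 / 39.6)² = 2 × 93.97 = 187.94
Round up: n = 188 per group.

188 per group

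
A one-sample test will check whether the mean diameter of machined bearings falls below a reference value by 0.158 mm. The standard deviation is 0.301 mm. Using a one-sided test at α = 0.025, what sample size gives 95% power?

For a one-sample z-test, n = ((z_α + z_β)·σ/δ)².
z_α = 1.960 (one-sided α = 0.025); z_β = 1.645 (power 95% → β = 0.05).
n = (3.605 × 0.301 / 0.158)² = 47.17
Round up: n = 48.

48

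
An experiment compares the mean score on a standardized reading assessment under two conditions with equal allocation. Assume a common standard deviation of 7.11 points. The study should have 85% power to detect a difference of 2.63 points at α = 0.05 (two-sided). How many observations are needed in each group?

132 per group

For two equal groups, n per group = 2·((z_{α/2} + z_β)·σ/δ)².
z_{α/2} = 1.960; z_β = 1.036 (power 85%).
n = 2 × (2.996 × 7.11 / 2.63)² = 2 × 65.60 = 131.20
Round up: n = 132 per group.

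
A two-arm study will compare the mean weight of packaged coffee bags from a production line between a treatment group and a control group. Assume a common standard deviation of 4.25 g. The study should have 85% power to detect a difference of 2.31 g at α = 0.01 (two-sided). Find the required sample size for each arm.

For two equal groups, n per group = 2·((z_{α/2} + z_β)·σ/δ)².
z_{α/2} = 2.576; z_β = 1.036 (power 85%).
n = 2 × (3.612 × 4.25 / 2.31)² = 2 × 44.16 = 88.32
Round up: n = 89 per group.

89 per group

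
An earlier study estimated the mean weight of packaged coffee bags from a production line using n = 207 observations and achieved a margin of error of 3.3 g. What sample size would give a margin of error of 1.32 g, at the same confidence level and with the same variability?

Margin of error scales as 1/√n, so n₂ = n₁·(E₁/E₂)².
n₂ = 207 × (3.3/1.32)² = 207 × 6.25 = 1293.75
Round up: n₂ = 1294.

1294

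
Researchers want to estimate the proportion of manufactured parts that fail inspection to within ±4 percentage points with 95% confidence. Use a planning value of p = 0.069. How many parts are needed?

For a proportion with margin E = 0.04 at 95% confidence, z = 1.960.
n = p̂(1−p̂)(z/E)² = 0.069 × 0.931 × (1.960/0.04)² = 154.24
Round up: n = 155.

155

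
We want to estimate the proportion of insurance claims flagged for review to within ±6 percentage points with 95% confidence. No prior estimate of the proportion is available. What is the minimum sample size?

For a proportion with margin E = 0.06 at 95% confidence, z = 1.960.
With no prior estimate, use p = 0.5, which maximizes p(1−p) at 0.25.
n = 0.25 × (z/E)² = 0.25 × (1.960/0.06)² = 266.78
Round up: n = 267.

n = 267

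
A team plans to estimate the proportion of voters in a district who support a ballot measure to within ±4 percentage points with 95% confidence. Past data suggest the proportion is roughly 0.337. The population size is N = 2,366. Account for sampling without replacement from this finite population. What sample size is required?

For a proportion with margin E = 0.04 at 95% confidence, z = 1.960.
n = p̂(1−p̂)(z/E)² = 0.337 × 0.663 × (1.960/0.04)² = 536.46 — call this n₀.
Finite-population correction with N = 2,366: n = n₀ / (1 + (n₀−1)/N) = 536.46 / 1.226 = 437.57
Round up: n = 438.

438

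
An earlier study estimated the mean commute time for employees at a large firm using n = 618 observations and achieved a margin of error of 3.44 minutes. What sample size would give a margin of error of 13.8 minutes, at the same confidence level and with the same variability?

39

Margin of error scales as 1/√n, so n₂ = n₁·(E₁/E₂)².
n₂ = 618 × (3.44/13.8)² = 618 × 0.06214 = 38.40
Round up: n₂ = 39.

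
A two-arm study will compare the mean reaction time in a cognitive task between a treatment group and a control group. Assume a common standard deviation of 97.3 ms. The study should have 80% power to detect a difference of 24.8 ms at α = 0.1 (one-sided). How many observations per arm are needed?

139 per group

For two equal groups, n per group = 2·((z_α + z_β)·σ/δ)².
z_α = 1.282; z_β = 0.842 (power 80%).
n = 2 × (2.124 × 97.3 / 24.8)² = 2 × 69.44 = 138.88
Round up: n = 139 per group.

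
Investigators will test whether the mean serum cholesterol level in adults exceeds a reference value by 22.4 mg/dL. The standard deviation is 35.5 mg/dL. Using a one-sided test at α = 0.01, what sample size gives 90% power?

33

For a one-sample z-test, n = ((z_α + z_β)·σ/δ)².
z_α = 2.326 (one-sided α = 0.01); z_β = 1.282 (power 90% → β = 0.1).
n = (3.608 × 35.5 / 22.4)² = 32.70
Round up: n = 33.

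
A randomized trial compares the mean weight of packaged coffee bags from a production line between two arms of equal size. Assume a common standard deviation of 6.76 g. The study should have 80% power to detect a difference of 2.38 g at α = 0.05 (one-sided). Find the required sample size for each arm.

For two equal groups, n per group = 2·((z_α + z_β)·σ/δ)².
z_α = 1.645; z_β = 0.842 (power 80%).
n = 2 × (2.487 × 6.76 / 2.38)² = 2 × 49.90 = 99.80
Round up: n = 100 per group.

100 per group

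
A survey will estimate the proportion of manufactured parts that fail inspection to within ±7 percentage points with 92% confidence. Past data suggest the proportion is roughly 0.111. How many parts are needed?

For a proportion with margin E = 0.07 at 92% confidence, z = 1.751.
n = p̂(1−p̂)(z/E)² = 0.111 × 0.889 × (1.751/0.07)² = 61.74
Round up: n = 62.

62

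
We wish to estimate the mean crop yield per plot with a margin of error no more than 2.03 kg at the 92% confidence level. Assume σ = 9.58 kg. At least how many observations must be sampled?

For a mean, the margin of error is E = z·σ/√n, so n = (zσ/E)².
At 92% confidence, z = 1.751.
n = (1.751 × 9.58 / 2.03)² = 68.28
Round up: n = 69.

n = 69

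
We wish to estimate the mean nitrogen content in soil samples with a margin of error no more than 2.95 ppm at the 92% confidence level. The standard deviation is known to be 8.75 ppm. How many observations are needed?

27

For a mean, the margin of error is E = z·σ/√n, so n = (zσ/E)².
At 92% confidence, z = 1.751.
n = (1.751 × 8.75 / 2.95)² = 26.97
Round up: n = 27.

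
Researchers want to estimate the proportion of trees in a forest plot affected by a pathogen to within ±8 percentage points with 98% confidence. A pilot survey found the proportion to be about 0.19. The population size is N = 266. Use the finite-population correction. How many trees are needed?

For a proportion with margin E = 0.08 at 98% confidence, z = 2.326.
n = p̂(1−p̂)(z/E)² = 0.19 × 0.81 × (2.326/0.08)² = 130.10 — call this n₀.
Finite-population correction with N = 266: n = n₀ / (1 + (n₀−1)/N) = 130.10 / 1.485 = 87.61
Round up: n = 88.

88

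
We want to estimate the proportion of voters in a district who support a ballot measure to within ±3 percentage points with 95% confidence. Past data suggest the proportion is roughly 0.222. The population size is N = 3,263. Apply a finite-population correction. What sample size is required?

For a proportion with margin E = 0.03 at 95% confidence, z = 1.960.
n = p̂(1−p̂)(z/E)² = 0.222 × 0.778 × (1.960/0.03)² = 737.23 — call this n₀.
Finite-population correction with N = 3,263: n = n₀ / (1 + (n₀−1)/N) = 737.23 / 1.226 = 601.33
Round up: n = 602.

n = 602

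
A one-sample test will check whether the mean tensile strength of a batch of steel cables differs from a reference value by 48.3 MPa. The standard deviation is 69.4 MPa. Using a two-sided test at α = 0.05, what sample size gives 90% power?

22

For a one-sample z-test, n = ((z_{α/2} + z_β)·σ/δ)².
z_{α/2} = 1.960 (two-sided α = 0.05); z_β = 1.282 (power 90% → β = 0.1).
n = (3.242 × 69.4 / 48.3)² = 21.70
Round up: n = 22.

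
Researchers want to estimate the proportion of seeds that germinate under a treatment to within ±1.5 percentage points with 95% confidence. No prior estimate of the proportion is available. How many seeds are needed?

n = 4269

For a proportion with margin E = 0.015 at 95% confidence, z = 1.960.
With no prior estimate, use p = 0.5, which maximizes p(1−p) at 0.25.
n = 0.25 × (z/E)² = 0.25 × (1.960/0.015)² = 4268.44
Round up: n = 4269.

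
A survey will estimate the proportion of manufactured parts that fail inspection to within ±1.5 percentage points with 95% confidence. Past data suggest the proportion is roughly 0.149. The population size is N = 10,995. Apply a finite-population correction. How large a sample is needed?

For a proportion with margin E = 0.015 at 95% confidence, z = 1.960.
n = p̂(1−p̂)(z/E)² = 0.149 × 0.851 × (1.960/0.015)² = 2164.94 — call this n₀.
Finite-population correction with N = 10,995: n = n₀ / (1 + (n₀−1)/N) = 2164.94 / 1.197 = 1808.64
Round up: n = 1809.

1809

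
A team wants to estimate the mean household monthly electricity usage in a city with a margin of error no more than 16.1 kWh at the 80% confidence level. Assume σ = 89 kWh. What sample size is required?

For a mean, the margin of error is E = z·σ/√n, so n = (zσ/E)².
At 80% confidence, z = 1.282.
n = (1.282 × 89 / 16.1)² = 50.22
Round up: n = 51.

51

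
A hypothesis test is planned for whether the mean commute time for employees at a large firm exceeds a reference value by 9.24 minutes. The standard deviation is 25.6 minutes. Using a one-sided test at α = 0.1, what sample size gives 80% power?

n = 35

For a one-sample z-test, n = ((z_α + z_β)·σ/δ)².
z_α = 1.282 (one-sided α = 0.1); z_β = 0.842 (power 80% → β = 0.2).
n = (2.124 × 25.6 / 9.24)² = 34.63
Round up: n = 35.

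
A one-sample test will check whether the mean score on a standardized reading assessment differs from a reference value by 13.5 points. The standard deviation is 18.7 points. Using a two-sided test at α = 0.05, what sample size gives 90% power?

21

For a one-sample z-test, n = ((z_{α/2} + z_β)·σ/δ)².
z_{α/2} = 1.960 (two-sided α = 0.05); z_β = 1.282 (power 90% → β = 0.1).
n = (3.242 × 18.7 / 13.5)² = 20.17
Round up: n = 21.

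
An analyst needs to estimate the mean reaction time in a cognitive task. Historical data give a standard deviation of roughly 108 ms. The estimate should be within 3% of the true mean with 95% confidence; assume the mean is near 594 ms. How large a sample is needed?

n = 142

For a mean, the margin of error is E = z·σ/√n, so n = (zσ/E)².
At 95% confidence, z = 1.960.
E = 3% of 594 = 17.82 ms.
n = (1.960 × 108 / 17.82)² = 141.11
Round up: n = 142.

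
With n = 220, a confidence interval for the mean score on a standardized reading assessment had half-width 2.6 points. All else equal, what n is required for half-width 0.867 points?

n = 1979

Margin of error scales as 1/√n, so n₂ = n₁·(E₁/E₂)².
n₂ = 220 × (2.6/0.867)² = 220 × 8.993 = 1978.46
Round up: n₂ = 1979.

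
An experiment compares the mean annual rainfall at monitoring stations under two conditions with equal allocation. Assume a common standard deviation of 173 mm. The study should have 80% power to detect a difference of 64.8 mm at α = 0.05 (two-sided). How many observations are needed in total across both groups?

For two equal groups, n per group = 2·((z_{α/2} + z_β)·σ/δ)².
z_{α/2} = 1.960; z_β = 0.842 (power 80%).
n = 2 × (2.802 × 173 / 64.8)² = 2 × 55.96 = 111.92
Round up: n = 112 per group.
Total across both groups: 2 × 112 = 224.

224 total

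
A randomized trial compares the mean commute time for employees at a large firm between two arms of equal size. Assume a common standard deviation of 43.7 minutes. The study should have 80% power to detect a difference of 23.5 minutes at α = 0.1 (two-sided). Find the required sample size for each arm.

43 per group

For two equal groups, n per group = 2·((z_{α/2} + z_β)·σ/δ)².
z_{α/2} = 1.645; z_β = 0.842 (power 80%).
n = 2 × (2.487 × 43.7 / 23.5)² = 2 × 21.39 = 42.78
Round up: n = 43 per group.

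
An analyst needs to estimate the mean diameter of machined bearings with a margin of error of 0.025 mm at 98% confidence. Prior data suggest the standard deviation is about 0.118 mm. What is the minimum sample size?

For a mean, the margin of error is E = z·σ/√n, so n = (zσ/E)².
At 98% confidence, z = 2.326.
n = (2.326 × 0.118 / 0.025)² = 120.53
Round up: n = 121.

121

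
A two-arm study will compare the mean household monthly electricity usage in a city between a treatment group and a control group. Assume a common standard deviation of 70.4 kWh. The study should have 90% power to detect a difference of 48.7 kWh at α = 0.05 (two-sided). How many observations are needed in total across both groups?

88 total

For two equal groups, n per group = 2·((z_{α/2} + z_β)·σ/δ)².
z_{α/2} = 1.960; z_β = 1.282 (power 90%).
n = 2 × (3.242 × 70.4 / 48.7)² = 2 × 21.96 = 43.92
Round up: n = 44 per group.
Total across both groups: 2 × 44 = 88.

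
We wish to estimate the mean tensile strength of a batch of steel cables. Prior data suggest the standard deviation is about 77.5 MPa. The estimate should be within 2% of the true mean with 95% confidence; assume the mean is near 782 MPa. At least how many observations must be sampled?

For a mean, the margin of error is E = z·σ/√n, so n = (zσ/E)².
At 95% confidence, z = 1.960.
E = 2% of 782 = 15.64 MPa.
n = (1.960 × 77.5 / 15.64)² = 94.33
Round up: n = 95.

95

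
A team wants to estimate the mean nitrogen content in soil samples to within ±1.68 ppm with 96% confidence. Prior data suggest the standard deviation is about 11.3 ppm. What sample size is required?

191

For a mean, the margin of error is E = z·σ/√n, so n = (zσ/E)².
At 96% confidence, z = 2.054.
n = (2.054 × 11.3 / 1.68)² = 190.87
Round up: n = 191.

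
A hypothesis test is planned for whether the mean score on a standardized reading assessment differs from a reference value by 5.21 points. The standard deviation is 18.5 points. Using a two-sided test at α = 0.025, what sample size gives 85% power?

136

For a one-sample z-test, n = ((z_{α/2} + z_β)·σ/δ)².
z_{α/2} = 2.241 (two-sided α = 0.025); z_β = 1.036 (power 85% → β = 0.15).
n = (3.277 × 18.5 / 5.21)² = 135.40
Round up: n = 136.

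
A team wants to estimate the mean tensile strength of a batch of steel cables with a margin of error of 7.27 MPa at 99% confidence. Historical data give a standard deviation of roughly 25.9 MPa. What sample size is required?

For a mean, the margin of error is E = z·σ/√n, so n = (zσ/E)².
At 99% confidence, z = 2.576.
n = (2.576 × 25.9 / 7.27)² = 84.22
Round up: n = 85.

n = 85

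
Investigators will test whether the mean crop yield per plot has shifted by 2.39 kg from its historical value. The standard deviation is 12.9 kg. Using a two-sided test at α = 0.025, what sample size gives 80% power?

For a one-sample z-test, n = ((z_{α/2} + z_β)·σ/δ)².
z_{α/2} = 2.241 (two-sided α = 0.025); z_β = 0.842 (power 80% → β = 0.2).
n = (3.083 × 12.9 / 2.39)² = 276.90
Round up: n = 277.

277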